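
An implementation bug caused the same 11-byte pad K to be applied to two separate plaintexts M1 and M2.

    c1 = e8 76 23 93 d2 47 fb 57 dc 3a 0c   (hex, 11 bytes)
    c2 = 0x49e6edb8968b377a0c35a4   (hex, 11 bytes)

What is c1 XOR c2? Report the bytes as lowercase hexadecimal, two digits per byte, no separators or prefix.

c1 ⊕ c2 = (M1 ⊕ K) ⊕ (M2 ⊕ K) = M1 ⊕ M2 — the shared key cancels under XOR.
11101000 ⊕ 01001001 = 10100001
01110110 ⊕ 11100110 = 10010000
00100011 ⊕ 11101101 = 11001110
10010011 ⊕ 10111000 = 00101011
11010010 ⊕ 10010110 = 01000100
01000111 ⊕ 10001011 = 11001100
11111011 ⊕ 00110111 = 11001100
01010111 ⊕ 01111010 = 00101101
11011100 ⊕ 00001100 = 11010000
00111010 ⊕ 00110101 = 00001111
00001100 ⊕ 10100100 = 10101000

a190ce2b44cccc2dd00fa8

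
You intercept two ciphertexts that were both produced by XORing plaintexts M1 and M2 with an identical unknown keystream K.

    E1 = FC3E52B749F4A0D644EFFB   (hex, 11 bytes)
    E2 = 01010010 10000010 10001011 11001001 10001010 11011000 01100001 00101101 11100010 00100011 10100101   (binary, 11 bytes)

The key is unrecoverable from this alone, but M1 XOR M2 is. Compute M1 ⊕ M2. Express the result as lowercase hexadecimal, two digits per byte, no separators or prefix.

aebcd97ec32cc1fba6cc5e

E1 ⊕ E2 = (M1 ⊕ K) ⊕ (M2 ⊕ K) = M1 ⊕ M2 — the shared key cancels under XOR.
252 ^  82 = 174
 62 ^ 130 = 188
 82 ^ 139 = 217
183 ^ 201 = 126
 73 ^ 138 = 195
244 ^ 216 =  44
160 ^  97 = 193
214 ^  45 = 251
 68 ^ 226 = 166
239 ^  35 = 204
251 ^ 165 =  94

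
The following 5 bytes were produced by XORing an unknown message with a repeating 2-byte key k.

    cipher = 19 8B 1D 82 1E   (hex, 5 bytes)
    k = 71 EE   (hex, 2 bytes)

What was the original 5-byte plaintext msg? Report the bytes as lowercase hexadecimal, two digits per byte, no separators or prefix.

The 2-byte key repeats, so the effective keystream is 71 ee 71 ee 71.
byte 0: 19 ⊕ 71 = 68
byte 1: 8b ⊕ ee = 65
byte 2: 1d ⊕ 71 = 6c
byte 3: 82 ⊕ ee = 6c
byte 4: 1e ⊕ 71 = 6f

68656c6c6f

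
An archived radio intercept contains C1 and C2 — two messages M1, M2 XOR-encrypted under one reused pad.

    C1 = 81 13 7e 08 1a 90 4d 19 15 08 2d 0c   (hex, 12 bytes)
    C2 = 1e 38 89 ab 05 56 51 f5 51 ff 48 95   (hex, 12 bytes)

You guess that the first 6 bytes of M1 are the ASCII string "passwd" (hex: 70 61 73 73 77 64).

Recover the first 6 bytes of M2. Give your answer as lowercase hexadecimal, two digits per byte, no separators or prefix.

ef4a84d068a2

First, C1 ⊕ C2 = (M1 ⊕ K) ⊕ (M2 ⊕ K) = M1 ⊕ M2, so the key drops out. Then M2 = (M1 ⊕ M2) ⊕ M1 over the first 6 bytes.
byte 0: (81 ^ 1e) ^ 70 = 9f ^ 70 = ef
byte 1: (13 ^ 38) ^ 61 = 2b ^ 61 = 4a
byte 2: (7e ^ 89) ^ 73 = f7 ^ 73 = 84
byte 3: (08 ^ ab) ^ 73 = a3 ^ 73 = d0
byte 4: (1a ^ 05) ^ 77 = 1f ^ 77 = 68
byte 5: (90 ^ 56) ^ 64 = c6 ^ 64 = a2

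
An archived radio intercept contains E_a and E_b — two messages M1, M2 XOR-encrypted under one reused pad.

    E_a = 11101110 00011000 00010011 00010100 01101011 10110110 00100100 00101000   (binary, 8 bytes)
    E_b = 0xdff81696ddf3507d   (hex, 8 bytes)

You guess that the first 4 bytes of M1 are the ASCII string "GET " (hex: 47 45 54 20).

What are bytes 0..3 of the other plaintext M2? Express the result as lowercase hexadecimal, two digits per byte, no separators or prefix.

First, E_a ⊕ E_b = (M1 ⊕ K) ⊕ (M2 ⊕ K) = M1 ⊕ M2, so the key drops out. Then M2 = (M1 ⊕ M2) ⊕ M1 over the first 4 bytes.
byte 0: (ee xor df) xor 47 = 31 xor 47 = 76
byte 1: (18 xor f8) xor 45 = e0 xor 45 = a5
byte 2: (13 xor 16) xor 54 = 05 xor 54 = 51
byte 3: (14 xor 96) xor 20 = 82 xor 20 = a2

76a551a2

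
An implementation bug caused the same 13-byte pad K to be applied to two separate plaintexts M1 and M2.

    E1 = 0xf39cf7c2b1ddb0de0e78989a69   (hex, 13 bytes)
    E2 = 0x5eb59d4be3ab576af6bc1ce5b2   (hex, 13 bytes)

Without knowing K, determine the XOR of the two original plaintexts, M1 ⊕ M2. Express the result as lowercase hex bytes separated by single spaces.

E1 ⊕ E2 = (M1 ⊕ K) ⊕ (M2 ⊕ K) = M1 ⊕ M2 — the shared key cancels under XOR.
byte 0: f3 xor 5e = ad
byte 1: 9c xor b5 = 29
byte 2: f7 xor 9d = 6a
byte 3: c2 xor 4b = 89
byte 4: b1 xor e3 = 52
byte 5: dd xor ab = 76
byte 6: b0 xor 57 = e7
byte 7: de xor 6a = b4
byte 8: 0e xor f6 = f8
byte 9: 78 xor bc = c4
byte 10: 98 xor 1c = 84
byte 11: 9a xor e5 = 7f
byte 12: 69 xor b2 = db

ad 29 6a 89 52 76 e7 b4 f8 c4 84 7f db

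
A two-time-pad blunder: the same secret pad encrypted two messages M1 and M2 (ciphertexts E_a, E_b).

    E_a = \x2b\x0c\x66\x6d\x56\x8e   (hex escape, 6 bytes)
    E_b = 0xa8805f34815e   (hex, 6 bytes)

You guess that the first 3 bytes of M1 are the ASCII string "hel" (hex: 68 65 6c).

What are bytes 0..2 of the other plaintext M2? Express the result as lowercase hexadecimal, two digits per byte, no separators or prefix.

ebe955

First, E_a ⊕ E_b = (M1 ⊕ K) ⊕ (M2 ⊕ K) = M1 ⊕ M2, so the key drops out. Then M2 = (M1 ⊕ M2) ⊕ M1 over the first 3 bytes.
byte 0: (2b ^ a8) ^ 68 = 83 ^ 68 = eb
byte 1: (0c ^ 80) ^ 65 = 8c ^ 65 = e9
byte 2: (66 ^ 5f) ^ 6c = 39 ^ 6c = 55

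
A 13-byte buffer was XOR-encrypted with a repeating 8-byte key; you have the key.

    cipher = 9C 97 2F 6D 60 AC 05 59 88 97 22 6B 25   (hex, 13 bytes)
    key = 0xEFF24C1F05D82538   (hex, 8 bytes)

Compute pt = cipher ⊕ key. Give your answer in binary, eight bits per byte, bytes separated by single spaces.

01110011 01100101 01100011 01110010 01100101 01110100 00100000 01100001 01100111 01100101 01101110 01110100 00100000

The 8-byte key repeats, so the effective keystream is ef f2 4c 1f 05 d8 25 38 ef f2 4c 1f 05.
byte 0: 9c XOR ef = 73
byte 1: 97 XOR f2 = 65
byte 2: 2f XOR 4c = 63
byte 3: 6d XOR 1f = 72
byte 4: 60 XOR 05 = 65
byte 5: ac XOR d8 = 74
byte 6: 05 XOR 25 = 20
byte 7: 59 XOR 38 = 61
byte 8: 88 XOR ef = 67
byte 9: 97 XOR f2 = 65
byte 10: 22 XOR 4c = 6e
byte 11: 6b XOR 1f = 74
byte 12: 25 XOR 05 = 20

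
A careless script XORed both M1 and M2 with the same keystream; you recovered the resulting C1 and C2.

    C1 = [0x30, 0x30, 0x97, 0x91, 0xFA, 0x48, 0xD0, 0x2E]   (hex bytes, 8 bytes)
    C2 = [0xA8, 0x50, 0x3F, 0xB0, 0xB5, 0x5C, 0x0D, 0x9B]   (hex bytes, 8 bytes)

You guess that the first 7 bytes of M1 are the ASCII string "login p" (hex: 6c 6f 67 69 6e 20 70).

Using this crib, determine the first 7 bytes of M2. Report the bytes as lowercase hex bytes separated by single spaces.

First, C1 ⊕ C2 = (M1 ⊕ K) ⊕ (M2 ⊕ K) = M1 ⊕ M2, so the key drops out. Then M2 = (M1 ⊕ M2) ⊕ M1 over the first 7 bytes.
byte 0: (30 ⊕ a8) ⊕ 6c = 98 ⊕ 6c = f4
byte 1: (30 ⊕ 50) ⊕ 6f = 60 ⊕ 6f = 0f
byte 2: (97 ⊕ 3f) ⊕ 67 = a8 ⊕ 67 = cf
byte 3: (91 ⊕ b0) ⊕ 69 = 21 ⊕ 69 = 48
byte 4: (fa ⊕ b5) ⊕ 6e = 4f ⊕ 6e = 21
byte 5: (48 ⊕ 5c) ⊕ 20 = 14 ⊕ 20 = 34
byte 6: (d0 ⊕ 0d) ⊕ 70 = dd ⊕ 70 = ad

f4 0f cf 48 21 34 ad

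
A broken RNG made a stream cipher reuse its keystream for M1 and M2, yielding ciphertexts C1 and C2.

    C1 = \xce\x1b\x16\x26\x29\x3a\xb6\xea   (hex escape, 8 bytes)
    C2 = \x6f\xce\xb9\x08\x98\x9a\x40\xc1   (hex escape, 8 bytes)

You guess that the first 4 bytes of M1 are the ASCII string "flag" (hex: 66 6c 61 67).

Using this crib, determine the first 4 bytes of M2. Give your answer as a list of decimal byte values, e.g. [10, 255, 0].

[199, 185, 206, 73]

First, C1 ⊕ C2 = (M1 ⊕ K) ⊕ (M2 ⊕ K) = M1 ⊕ M2, so the key drops out. Then M2 = (M1 ⊕ M2) ⊕ M1 over the first 4 bytes.
byte 0: (ce xor 6f) xor 66 = a1 xor 66 = c7
byte 1: (1b xor ce) xor 6c = d5 xor 6c = b9
byte 2: (16 xor b9) xor 61 = af xor 61 = ce
byte 3: (26 xor 08) xor 67 = 2e xor 67 = 49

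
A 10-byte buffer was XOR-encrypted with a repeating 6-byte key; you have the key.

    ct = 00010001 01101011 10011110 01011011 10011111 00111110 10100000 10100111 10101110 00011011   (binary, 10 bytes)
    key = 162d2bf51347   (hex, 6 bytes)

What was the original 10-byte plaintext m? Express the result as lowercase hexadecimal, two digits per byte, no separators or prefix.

The 6-byte key repeats, so the effective keystream is 16 2d 2b f5 13 47 16 2d 2b f5.
byte 0: 11 XOR 16 = 07
byte 1: 6b XOR 2d = 46
byte 2: 9e XOR 2b = b5
byte 3: 5b XOR f5 = ae
byte 4: 9f XOR 13 = 8c
byte 5: 3e XOR 47 = 79
byte 6: a0 XOR 16 = b6
byte 7: a7 XOR 2d = 8a
byte 8: ae XOR 2b = 85
byte 9: 1b XOR f5 = ee

0746b5ae8c79b68a85ee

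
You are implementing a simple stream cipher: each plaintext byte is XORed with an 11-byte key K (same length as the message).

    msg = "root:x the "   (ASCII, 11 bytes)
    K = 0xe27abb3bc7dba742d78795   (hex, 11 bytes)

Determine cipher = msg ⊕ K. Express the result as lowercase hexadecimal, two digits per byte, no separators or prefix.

XOR is its own inverse, so applying the key byte-wise gives the result directly.
byte 0: 72 xor e2 = 90
byte 1: 6f xor 7a = 15
byte 2: 6f xor bb = d4
byte 3: 74 xor 3b = 4f
byte 4: 3a xor c7 = fd
byte 5: 78 xor db = a3
byte 6: 20 xor a7 = 87
byte 7: 74 xor 42 = 36
byte 8: 68 xor d7 = bf
byte 9: 65 xor 87 = e2
byte 10: 20 xor 95 = b5

9015d44ffda38736bfe2b5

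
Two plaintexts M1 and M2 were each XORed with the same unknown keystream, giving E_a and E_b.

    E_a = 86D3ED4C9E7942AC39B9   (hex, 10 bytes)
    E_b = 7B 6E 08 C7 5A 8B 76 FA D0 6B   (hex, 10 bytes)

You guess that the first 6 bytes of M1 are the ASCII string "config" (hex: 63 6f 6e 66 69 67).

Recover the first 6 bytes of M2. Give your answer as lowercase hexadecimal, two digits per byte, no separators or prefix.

First, E_a ⊕ E_b = (M1 ⊕ K) ⊕ (M2 ⊕ K) = M1 ⊕ M2, so the key drops out. Then M2 = (M1 ⊕ M2) ⊕ M1 over the first 6 bytes.
byte 0: (86 ^ 7b) ^ 63 = fd ^ 63 = 9e
byte 1: (d3 ^ 6e) ^ 6f = bd ^ 6f = d2
byte 2: (ed ^ 08) ^ 6e = e5 ^ 6e = 8b
byte 3: (4c ^ c7) ^ 66 = 8b ^ 66 = ed
byte 4: (9e ^ 5a) ^ 69 = c4 ^ 69 = ad
byte 5: (79 ^ 8b) ^ 67 = f2 ^ 67 = 95

9ed28bedad95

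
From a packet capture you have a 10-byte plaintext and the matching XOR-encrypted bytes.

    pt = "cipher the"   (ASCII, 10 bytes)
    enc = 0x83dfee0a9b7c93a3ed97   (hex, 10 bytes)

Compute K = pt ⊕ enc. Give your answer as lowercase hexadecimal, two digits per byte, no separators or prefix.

Since enc = pt ⊕ K, XORing both sides with pt gives K = pt ⊕ enc.
63 ⊕ 83 = e0
69 ⊕ df = b6
70 ⊕ ee = 9e
68 ⊕ 0a = 62
65 ⊕ 9b = fe
72 ⊕ 7c = 0e
20 ⊕ 93 = b3
74 ⊕ a3 = d7
68 ⊕ ed = 85
65 ⊕ 97 = f2

e0b69e62fe0eb3d785f2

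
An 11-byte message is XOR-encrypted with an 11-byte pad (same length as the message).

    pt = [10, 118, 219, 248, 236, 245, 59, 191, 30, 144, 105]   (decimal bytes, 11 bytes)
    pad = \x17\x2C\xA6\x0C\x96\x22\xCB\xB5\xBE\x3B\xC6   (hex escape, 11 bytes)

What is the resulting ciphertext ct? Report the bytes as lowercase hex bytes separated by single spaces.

1d 5a 7d f4 7a d7 f0 0a a0 ab af

XOR is its own inverse, so applying the key byte-wise gives the result directly.
0a ⊕ 17 = 1d
76 ⊕ 2c = 5a
db ⊕ a6 = 7d
f8 ⊕ 0c = f4
ec ⊕ 96 = 7a
f5 ⊕ 22 = d7
3b ⊕ cb = f0
bf ⊕ b5 = 0a
1e ⊕ be = a0
90 ⊕ 3b = ab
69 ⊕ c6 = af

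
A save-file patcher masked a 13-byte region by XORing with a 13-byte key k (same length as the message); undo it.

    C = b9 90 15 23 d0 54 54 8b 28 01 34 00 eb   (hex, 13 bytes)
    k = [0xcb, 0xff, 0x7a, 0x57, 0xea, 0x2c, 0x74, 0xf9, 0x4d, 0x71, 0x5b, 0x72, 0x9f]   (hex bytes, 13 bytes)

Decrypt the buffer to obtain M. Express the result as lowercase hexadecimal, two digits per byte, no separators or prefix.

726f6f743a78207265706f7274

XOR is its own inverse, so applying the key byte-wise gives the result directly.
b9 xor cb = 72
90 xor ff = 6f
15 xor 7a = 6f
23 xor 57 = 74
d0 xor ea = 3a
54 xor 2c = 78
54 xor 74 = 20
8b xor f9 = 72
28 xor 4d = 65
01 xor 71 = 70
34 xor 5b = 6f
00 xor 72 = 72
eb xor 9f = 74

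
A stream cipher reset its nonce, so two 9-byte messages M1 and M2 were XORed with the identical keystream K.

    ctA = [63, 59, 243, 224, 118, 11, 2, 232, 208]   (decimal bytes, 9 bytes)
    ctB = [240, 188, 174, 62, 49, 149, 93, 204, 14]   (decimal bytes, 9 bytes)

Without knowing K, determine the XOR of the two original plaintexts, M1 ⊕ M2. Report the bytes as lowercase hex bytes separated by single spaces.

cf 87 5d de 47 9e 5f 24 de

ctA ⊕ ctB = (M1 ⊕ K) ⊕ (M2 ⊕ K) = M1 ⊕ M2 — the shared key cancels under XOR.
byte 0: 3f ^ f0 = cf
byte 1: 3b ^ bc = 87
byte 2: f3 ^ ae = 5d
byte 3: e0 ^ 3e = de
byte 4: 76 ^ 31 = 47
byte 5: 0b ^ 95 = 9e
byte 6: 02 ^ 5d = 5f
byte 7: e8 ^ cc = 24
byte 8: d0 ^ 0e = de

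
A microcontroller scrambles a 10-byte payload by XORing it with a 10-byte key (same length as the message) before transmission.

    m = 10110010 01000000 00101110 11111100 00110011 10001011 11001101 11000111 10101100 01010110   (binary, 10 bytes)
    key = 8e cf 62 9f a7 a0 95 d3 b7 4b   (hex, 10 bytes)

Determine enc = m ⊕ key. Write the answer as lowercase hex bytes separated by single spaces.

3c 8f 4c 63 94 2b 58 14 1b 1d

XOR is its own inverse, so applying the key byte-wise gives the result directly.
10110010 XOR 10001110 = 00111100
01000000 XOR 11001111 = 10001111
00101110 XOR 01100010 = 01001100
11111100 XOR 10011111 = 01100011
00110011 XOR 10100111 = 10010100
10001011 XOR 10100000 = 00101011
11001101 XOR 10010101 = 01011000
11000111 XOR 11010011 = 00010100
10101100 XOR 10110111 = 00011011
01010110 XOR 01001011 = 00011101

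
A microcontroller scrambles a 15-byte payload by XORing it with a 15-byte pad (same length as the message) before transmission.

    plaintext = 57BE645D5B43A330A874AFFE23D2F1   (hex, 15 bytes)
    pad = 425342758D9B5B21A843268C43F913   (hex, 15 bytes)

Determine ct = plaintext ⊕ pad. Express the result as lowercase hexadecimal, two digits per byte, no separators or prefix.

 87 ^  66 =  21
190 ^  83 = 237
100 ^  66 =  38
 93 ^ 117 =  40
 91 ^ 141 = 214
 67 ^ 155 = 216
163 ^  91 = 248
 48 ^  33 =  17
168 ^ 168 =   0
116 ^  67 =  55
175 ^  38 = 137
254 ^ 140 = 114
 35 ^  67 =  96
210 ^ 249 =  43
241 ^  19 = 226

15ed2628d6d8f81100378972602be2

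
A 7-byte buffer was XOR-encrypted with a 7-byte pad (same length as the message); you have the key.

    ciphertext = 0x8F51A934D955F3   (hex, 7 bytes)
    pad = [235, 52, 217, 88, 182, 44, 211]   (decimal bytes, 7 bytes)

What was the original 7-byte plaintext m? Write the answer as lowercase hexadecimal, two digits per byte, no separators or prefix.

6465706c6f7920

10001111 xor 11101011 = 01100100
01010001 xor 00110100 = 01100101
10101001 xor 11011001 = 01110000
00110100 xor 01011000 = 01101100
11011001 xor 10110110 = 01101111
01010101 xor 00101100 = 01111001
11110011 xor 11010011 = 00100000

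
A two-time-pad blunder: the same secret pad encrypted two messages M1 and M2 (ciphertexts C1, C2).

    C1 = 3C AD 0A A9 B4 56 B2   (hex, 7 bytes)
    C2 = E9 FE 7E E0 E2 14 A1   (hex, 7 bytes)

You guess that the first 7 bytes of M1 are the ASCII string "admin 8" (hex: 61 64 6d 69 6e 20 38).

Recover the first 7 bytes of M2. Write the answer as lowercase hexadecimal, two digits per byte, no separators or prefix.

First, C1 ⊕ C2 = (M1 ⊕ K) ⊕ (M2 ⊕ K) = M1 ⊕ M2, so the key drops out. Then M2 = (M1 ⊕ M2) ⊕ M1 over the first 7 bytes.
byte 0: (3c ⊕ e9) ⊕ 61 = d5 ⊕ 61 = b4
byte 1: (ad ⊕ fe) ⊕ 64 = 53 ⊕ 64 = 37
byte 2: (0a ⊕ 7e) ⊕ 6d = 74 ⊕ 6d = 19
byte 3: (a9 ⊕ e0) ⊕ 69 = 49 ⊕ 69 = 20
byte 4: (b4 ⊕ e2) ⊕ 6e = 56 ⊕ 6e = 38
byte 5: (56 ⊕ 14) ⊕ 20 = 42 ⊕ 20 = 62
byte 6: (b2 ⊕ a1) ⊕ 38 = 13 ⊕ 38 = 2b

b437192038622b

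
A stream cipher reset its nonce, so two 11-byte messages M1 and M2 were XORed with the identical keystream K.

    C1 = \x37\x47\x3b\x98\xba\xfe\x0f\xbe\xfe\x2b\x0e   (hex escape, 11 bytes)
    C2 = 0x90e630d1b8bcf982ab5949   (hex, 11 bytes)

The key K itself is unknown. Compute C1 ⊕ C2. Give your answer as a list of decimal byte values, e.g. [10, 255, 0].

C1 ⊕ C2 = (M1 ⊕ K) ⊕ (M2 ⊕ K) = M1 ⊕ M2 — the shared key cancels under XOR.
 55 ⊕ 144 = 167
 71 ⊕ 230 = 161
 59 ⊕  48 =  11
152 ⊕ 209 =  73
186 ⊕ 184 =   2
254 ⊕ 188 =  66
 15 ⊕ 249 = 246
190 ⊕ 130 =  60
254 ⊕ 171 =  85
 43 ⊕  89 = 114
 14 ⊕  73 =  71

[167, 161, 11, 73, 2, 66, 246, 60, 85, 114, 71]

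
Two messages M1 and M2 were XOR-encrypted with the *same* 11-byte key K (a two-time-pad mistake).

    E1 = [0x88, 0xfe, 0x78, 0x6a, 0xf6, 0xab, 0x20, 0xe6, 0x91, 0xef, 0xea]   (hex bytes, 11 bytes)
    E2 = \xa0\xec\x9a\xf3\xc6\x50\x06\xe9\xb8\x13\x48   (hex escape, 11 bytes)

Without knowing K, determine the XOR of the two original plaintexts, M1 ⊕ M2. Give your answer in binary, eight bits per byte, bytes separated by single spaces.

00101000 00010010 11100010 10011001 00110000 11111011 00100110 00001111 00101001 11111100 10100010

E1 ⊕ E2 = (M1 ⊕ K) ⊕ (M2 ⊕ K) = M1 ⊕ M2 — the shared key cancels under XOR.
88 xor a0 = 28
fe xor ec = 12
78 xor 9a = e2
6a xor f3 = 99
f6 xor c6 = 30
ab xor 50 = fb
20 xor 06 = 26
e6 xor e9 = 0f
91 xor b8 = 29
ef xor 13 = fc
ea xor 48 = a2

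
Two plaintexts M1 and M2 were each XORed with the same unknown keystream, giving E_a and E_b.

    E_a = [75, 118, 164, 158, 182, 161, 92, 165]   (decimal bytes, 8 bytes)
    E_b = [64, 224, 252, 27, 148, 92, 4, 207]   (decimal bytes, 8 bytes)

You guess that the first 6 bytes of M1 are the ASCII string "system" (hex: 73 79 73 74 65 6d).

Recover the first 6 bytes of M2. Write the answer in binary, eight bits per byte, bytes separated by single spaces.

First, E_a ⊕ E_b = (M1 ⊕ K) ⊕ (M2 ⊕ K) = M1 ⊕ M2, so the key drops out. Then M2 = (M1 ⊕ M2) ⊕ M1 over the first 6 bytes.
byte 0: (4b ⊕ 40) ⊕ 73 = 0b ⊕ 73 = 78
byte 1: (76 ⊕ e0) ⊕ 79 = 96 ⊕ 79 = ef
byte 2: (a4 ⊕ fc) ⊕ 73 = 58 ⊕ 73 = 2b
byte 3: (9e ⊕ 1b) ⊕ 74 = 85 ⊕ 74 = f1
byte 4: (b6 ⊕ 94) ⊕ 65 = 22 ⊕ 65 = 47
byte 5: (a1 ⊕ 5c) ⊕ 6d = fd ⊕ 6d = 90

01111000 11101111 00101011 11110001 01000111 10010000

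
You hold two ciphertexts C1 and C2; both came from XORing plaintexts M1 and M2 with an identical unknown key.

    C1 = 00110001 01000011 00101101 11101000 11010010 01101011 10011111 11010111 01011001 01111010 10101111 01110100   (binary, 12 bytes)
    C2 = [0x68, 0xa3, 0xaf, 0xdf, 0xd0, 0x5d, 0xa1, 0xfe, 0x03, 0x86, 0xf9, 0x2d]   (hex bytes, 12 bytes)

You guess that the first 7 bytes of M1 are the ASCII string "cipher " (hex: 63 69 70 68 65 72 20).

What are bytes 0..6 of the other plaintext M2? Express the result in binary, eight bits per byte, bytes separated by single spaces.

First, C1 ⊕ C2 = (M1 ⊕ K) ⊕ (M2 ⊕ K) = M1 ⊕ M2, so the key drops out. Then M2 = (M1 ⊕ M2) ⊕ M1 over the first 7 bytes.
byte 0: (31 ^ 68) ^ 63 = 59 ^ 63 = 3a
byte 1: (43 ^ a3) ^ 69 = e0 ^ 69 = 89
byte 2: (2d ^ af) ^ 70 = 82 ^ 70 = f2
byte 3: (e8 ^ df) ^ 68 = 37 ^ 68 = 5f
byte 4: (d2 ^ d0) ^ 65 = 02 ^ 65 = 67
byte 5: (6b ^ 5d) ^ 72 = 36 ^ 72 = 44
byte 6: (9f ^ a1) ^ 20 = 3e ^ 20 = 1e

00111010 10001001 11110010 01011111 01100111 01000100 00011110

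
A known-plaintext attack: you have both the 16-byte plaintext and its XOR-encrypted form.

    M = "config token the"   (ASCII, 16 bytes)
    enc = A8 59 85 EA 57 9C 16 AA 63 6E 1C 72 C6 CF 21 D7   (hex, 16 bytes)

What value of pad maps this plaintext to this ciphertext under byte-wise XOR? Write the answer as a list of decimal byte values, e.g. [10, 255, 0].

Since enc = M ⊕ pad, XORing both sides with M gives pad = M ⊕ enc.
63 XOR a8 = cb
6f XOR 59 = 36
6e XOR 85 = eb
66 XOR ea = 8c
69 XOR 57 = 3e
67 XOR 9c = fb
20 XOR 16 = 36
74 XOR aa = de
6f XOR 63 = 0c
6b XOR 6e = 05
65 XOR 1c = 79
6e XOR 72 = 1c
20 XOR c6 = e6
74 XOR cf = bb
68 XOR 21 = 49
65 XOR d7 = b2

[203, 54, 235, 140, 62, 251, 54, 222, 12, 5, 121, 28, 230, 187, 73, 178]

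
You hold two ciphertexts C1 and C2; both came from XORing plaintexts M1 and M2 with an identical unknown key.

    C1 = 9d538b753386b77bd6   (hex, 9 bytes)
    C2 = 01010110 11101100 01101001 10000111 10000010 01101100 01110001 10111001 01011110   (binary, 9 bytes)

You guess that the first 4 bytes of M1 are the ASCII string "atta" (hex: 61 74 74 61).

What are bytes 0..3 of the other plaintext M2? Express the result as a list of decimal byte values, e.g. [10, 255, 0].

First, C1 ⊕ C2 = (M1 ⊕ K) ⊕ (M2 ⊕ K) = M1 ⊕ M2, so the key drops out. Then M2 = (M1 ⊕ M2) ⊕ M1 over the first 4 bytes.
byte 0: (9d ⊕ 56) ⊕ 61 = cb ⊕ 61 = aa
byte 1: (53 ⊕ ec) ⊕ 74 = bf ⊕ 74 = cb
byte 2: (8b ⊕ 69) ⊕ 74 = e2 ⊕ 74 = 96
byte 3: (75 ⊕ 87) ⊕ 61 = f2 ⊕ 61 = 93

[170, 203, 150, 147]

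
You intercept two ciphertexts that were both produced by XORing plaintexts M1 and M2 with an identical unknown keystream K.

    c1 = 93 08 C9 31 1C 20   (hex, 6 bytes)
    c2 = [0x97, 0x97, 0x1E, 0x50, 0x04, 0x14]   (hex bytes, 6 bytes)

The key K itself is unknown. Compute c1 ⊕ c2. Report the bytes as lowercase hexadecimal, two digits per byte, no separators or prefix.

c1 ⊕ c2 = (M1 ⊕ K) ⊕ (M2 ⊕ K) = M1 ⊕ M2 — the shared key cancels under XOR.
byte 0: 10010011 xor 10010111 = 00000100
byte 1: 00001000 xor 10010111 = 10011111
byte 2: 11001001 xor 00011110 = 11010111
byte 3: 00110001 xor 01010000 = 01100001
byte 4: 00011100 xor 00000100 = 00011000
byte 5: 00100000 xor 00010100 = 00110100

049fd7611834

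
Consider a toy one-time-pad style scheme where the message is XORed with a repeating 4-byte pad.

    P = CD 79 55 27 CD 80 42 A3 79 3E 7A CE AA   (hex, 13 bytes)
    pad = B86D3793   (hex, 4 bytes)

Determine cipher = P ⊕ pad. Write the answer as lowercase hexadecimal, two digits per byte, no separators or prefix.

The 4-byte key repeats, so the effective keystream is b8 6d 37 93 b8 6d 37 93 b8 6d 37 93 b8.
byte 0: cd ⊕ b8 = 75
byte 1: 79 ⊕ 6d = 14
byte 2: 55 ⊕ 37 = 62
byte 3: 27 ⊕ 93 = b4
byte 4: cd ⊕ b8 = 75
byte 5: 80 ⊕ 6d = ed
byte 6: 42 ⊕ 37 = 75
byte 7: a3 ⊕ 93 = 30
byte 8: 79 ⊕ b8 = c1
byte 9: 3e ⊕ 6d = 53
byte 10: 7a ⊕ 37 = 4d
byte 11: ce ⊕ 93 = 5d
byte 12: aa ⊕ b8 = 12

751462b475ed7530c1534d5d12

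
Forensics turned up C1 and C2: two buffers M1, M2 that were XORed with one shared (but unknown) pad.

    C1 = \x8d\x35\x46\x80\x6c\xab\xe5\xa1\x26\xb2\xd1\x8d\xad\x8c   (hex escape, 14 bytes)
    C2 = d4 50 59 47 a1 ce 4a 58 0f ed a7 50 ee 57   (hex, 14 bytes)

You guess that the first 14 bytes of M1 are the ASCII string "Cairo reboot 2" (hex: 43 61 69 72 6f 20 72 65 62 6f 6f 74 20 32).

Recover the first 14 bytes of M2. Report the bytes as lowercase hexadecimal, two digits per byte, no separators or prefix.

1a0476b5a245dd9c4b3019a963e9

First, C1 ⊕ C2 = (M1 ⊕ K) ⊕ (M2 ⊕ K) = M1 ⊕ M2, so the key drops out. Then M2 = (M1 ⊕ M2) ⊕ M1 over the first 14 bytes.
byte 0: (8d xor d4) xor 43 = 59 xor 43 = 1a
byte 1: (35 xor 50) xor 61 = 65 xor 61 = 04
byte 2: (46 xor 59) xor 69 = 1f xor 69 = 76
byte 3: (80 xor 47) xor 72 = c7 xor 72 = b5
byte 4: (6c xor a1) xor 6f = cd xor 6f = a2
byte 5: (ab xor ce) xor 20 = 65 xor 20 = 45
byte 6: (e5 xor 4a) xor 72 = af xor 72 = dd
byte 7: (a1 xor 58) xor 65 = f9 xor 65 = 9c
byte 8: (26 xor 0f) xor 62 = 29 xor 62 = 4b
byte 9: (b2 xor ed) xor 6f = 5f xor 6f = 30
byte 10: (d1 xor a7) xor 6f = 76 xor 6f = 19
byte 11: (8d xor 50) xor 74 = dd xor 74 = a9
byte 12: (ad xor ee) xor 20 = 43 xor 20 = 63
byte 13: (8c xor 57) xor 32 = db xor 32 = e9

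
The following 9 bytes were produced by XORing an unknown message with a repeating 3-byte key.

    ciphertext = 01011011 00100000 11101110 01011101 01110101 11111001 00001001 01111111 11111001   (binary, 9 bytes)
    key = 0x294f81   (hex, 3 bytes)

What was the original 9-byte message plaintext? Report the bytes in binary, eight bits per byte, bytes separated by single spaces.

01110010 01101111 01101111 01110100 00111010 01111000 00100000 00110000 01111000

The 3-byte key repeats, so the effective keystream is 29 4f 81 29 4f 81 29 4f 81.
byte 0: 5b ^ 29 = 72
byte 1: 20 ^ 4f = 6f
byte 2: ee ^ 81 = 6f
byte 3: 5d ^ 29 = 74
byte 4: 75 ^ 4f = 3a
byte 5: f9 ^ 81 = 78
byte 6: 09 ^ 29 = 20
byte 7: 7f ^ 4f = 30
byte 8: f9 ^ 81 = 78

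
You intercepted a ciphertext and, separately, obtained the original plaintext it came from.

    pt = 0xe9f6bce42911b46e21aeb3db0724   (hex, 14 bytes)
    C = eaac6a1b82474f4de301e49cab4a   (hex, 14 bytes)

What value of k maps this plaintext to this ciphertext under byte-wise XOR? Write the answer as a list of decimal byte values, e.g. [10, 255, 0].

[3, 90, 214, 255, 171, 86, 251, 35, 194, 175, 87, 71, 172, 110]

Since C = pt ⊕ k, XORing both sides with pt gives k = pt ⊕ C.
e9 XOR ea = 03
f6 XOR ac = 5a
bc XOR 6a = d6
e4 XOR 1b = ff
29 XOR 82 = ab
11 XOR 47 = 56
b4 XOR 4f = fb
6e XOR 4d = 23
21 XOR e3 = c2
ae XOR 01 = af
b3 XOR e4 = 57
db XOR 9c = 47
07 XOR ab = ac
24 XOR 4a = 6e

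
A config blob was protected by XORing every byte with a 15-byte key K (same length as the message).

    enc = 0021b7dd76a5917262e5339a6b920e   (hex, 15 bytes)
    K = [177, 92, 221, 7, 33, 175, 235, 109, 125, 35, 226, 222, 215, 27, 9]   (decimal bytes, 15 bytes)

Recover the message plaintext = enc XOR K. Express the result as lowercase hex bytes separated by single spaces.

b1 7d 6a da 57 0a 7a 1f 1f c6 d1 44 bc 89 07

00000000 ^ 10110001 = 10110001
00100001 ^ 01011100 = 01111101
10110111 ^ 11011101 = 01101010
11011101 ^ 00000111 = 11011010
01110110 ^ 00100001 = 01010111
10100101 ^ 10101111 = 00001010
10010001 ^ 11101011 = 01111010
01110010 ^ 01101101 = 00011111
01100010 ^ 01111101 = 00011111
11100101 ^ 00100011 = 11000110
00110011 ^ 11100010 = 11010001
10011010 ^ 11011110 = 01000100
01101011 ^ 11010111 = 10111100
10010010 ^ 00011011 = 10001001
00001110 ^ 00001001 = 00000111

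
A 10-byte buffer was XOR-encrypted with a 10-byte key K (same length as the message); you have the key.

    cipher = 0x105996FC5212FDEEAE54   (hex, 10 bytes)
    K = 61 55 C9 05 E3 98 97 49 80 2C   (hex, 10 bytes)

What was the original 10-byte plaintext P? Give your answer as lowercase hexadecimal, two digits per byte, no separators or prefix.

 16 ^  97 = 113
 89 ^  85 =  12
150 ^ 201 =  95
252 ^   5 = 249
 82 ^ 227 = 177
 18 ^ 152 = 138
253 ^ 151 = 106
238 ^  73 = 167
174 ^ 128 =  46
 84 ^  44 = 120

710c5ff9b18a6aa72e78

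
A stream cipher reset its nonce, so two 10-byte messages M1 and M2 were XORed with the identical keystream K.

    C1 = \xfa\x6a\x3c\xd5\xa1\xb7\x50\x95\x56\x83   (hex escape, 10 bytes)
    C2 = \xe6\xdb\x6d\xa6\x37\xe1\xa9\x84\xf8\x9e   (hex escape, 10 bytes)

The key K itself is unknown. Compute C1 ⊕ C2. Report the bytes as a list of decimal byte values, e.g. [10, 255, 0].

[28, 177, 81, 115, 150, 86, 249, 17, 174, 29]

C1 ⊕ C2 = (M1 ⊕ K) ⊕ (M2 ⊕ K) = M1 ⊕ M2 — the shared key cancels under XOR.
250 xor 230 =  28
106 xor 219 = 177
 60 xor 109 =  81
213 xor 166 = 115
161 xor  55 = 150
183 xor 225 =  86
 80 xor 169 = 249
149 xor 132 =  17
 86 xor 248 = 174
131 xor 158 =  29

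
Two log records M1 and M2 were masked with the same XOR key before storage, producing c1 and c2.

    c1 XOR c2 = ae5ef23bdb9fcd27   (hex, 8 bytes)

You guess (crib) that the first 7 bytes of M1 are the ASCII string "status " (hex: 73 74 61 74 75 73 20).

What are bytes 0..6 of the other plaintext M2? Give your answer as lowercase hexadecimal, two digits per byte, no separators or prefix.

dd2a934faeeced

Since c1 ⊕ c2 = M1 ⊕ M2, XORing with the guessed M1 bytes yields the corresponding M2 bytes: M2 = (c1 ⊕ c2) ⊕ M1.
byte 0: 174 ^ 115 = 221
byte 1:  94 ^ 116 =  42
byte 2: 242 ^  97 = 147
byte 3:  59 ^ 116 =  79
byte 4: 219 ^ 117 = 174
byte 5: 159 ^ 115 = 236
byte 6: 205 ^  32 = 237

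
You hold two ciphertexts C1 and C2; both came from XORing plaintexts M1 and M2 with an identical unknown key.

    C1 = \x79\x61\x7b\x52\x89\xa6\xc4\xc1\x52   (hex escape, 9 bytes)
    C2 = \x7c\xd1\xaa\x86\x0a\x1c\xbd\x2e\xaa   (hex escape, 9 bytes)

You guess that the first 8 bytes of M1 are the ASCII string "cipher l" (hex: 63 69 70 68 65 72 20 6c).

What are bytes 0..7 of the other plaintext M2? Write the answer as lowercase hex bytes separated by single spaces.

First, C1 ⊕ C2 = (M1 ⊕ K) ⊕ (M2 ⊕ K) = M1 ⊕ M2, so the key drops out. Then M2 = (M1 ⊕ M2) ⊕ M1 over the first 8 bytes.
byte 0: (79 ⊕ 7c) ⊕ 63 = 05 ⊕ 63 = 66
byte 1: (61 ⊕ d1) ⊕ 69 = b0 ⊕ 69 = d9
byte 2: (7b ⊕ aa) ⊕ 70 = d1 ⊕ 70 = a1
byte 3: (52 ⊕ 86) ⊕ 68 = d4 ⊕ 68 = bc
byte 4: (89 ⊕ 0a) ⊕ 65 = 83 ⊕ 65 = e6
byte 5: (a6 ⊕ 1c) ⊕ 72 = ba ⊕ 72 = c8
byte 6: (c4 ⊕ bd) ⊕ 20 = 79 ⊕ 20 = 59
byte 7: (c1 ⊕ 2e) ⊕ 6c = ef ⊕ 6c = 83

66 d9 a1 bc e6 c8 59 83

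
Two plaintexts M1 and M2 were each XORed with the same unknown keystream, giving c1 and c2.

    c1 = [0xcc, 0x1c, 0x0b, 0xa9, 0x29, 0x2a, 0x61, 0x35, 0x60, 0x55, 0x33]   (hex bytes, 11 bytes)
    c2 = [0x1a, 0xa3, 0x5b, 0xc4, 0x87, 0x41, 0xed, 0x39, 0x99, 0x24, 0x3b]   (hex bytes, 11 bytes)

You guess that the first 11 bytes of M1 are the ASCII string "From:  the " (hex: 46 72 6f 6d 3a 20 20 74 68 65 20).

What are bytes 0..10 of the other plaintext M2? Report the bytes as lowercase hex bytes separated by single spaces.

90 cd 3f 00 94 4b ac 78 91 14 28

First, c1 ⊕ c2 = (M1 ⊕ K) ⊕ (M2 ⊕ K) = M1 ⊕ M2, so the key drops out. Then M2 = (M1 ⊕ M2) ⊕ M1 over the first 11 bytes.
byte 0: (cc ^ 1a) ^ 46 = d6 ^ 46 = 90
byte 1: (1c ^ a3) ^ 72 = bf ^ 72 = cd
byte 2: (0b ^ 5b) ^ 6f = 50 ^ 6f = 3f
byte 3: (a9 ^ c4) ^ 6d = 6d ^ 6d = 00
byte 4: (29 ^ 87) ^ 3a = ae ^ 3a = 94
byte 5: (2a ^ 41) ^ 20 = 6b ^ 20 = 4b
byte 6: (61 ^ ed) ^ 20 = 8c ^ 20 = ac
byte 7: (35 ^ 39) ^ 74 = 0c ^ 74 = 78
byte 8: (60 ^ 99) ^ 68 = f9 ^ 68 = 91
byte 9: (55 ^ 24) ^ 65 = 71 ^ 65 = 14
byte 10: (33 ^ 3b) ^ 20 = 08 ^ 20 = 28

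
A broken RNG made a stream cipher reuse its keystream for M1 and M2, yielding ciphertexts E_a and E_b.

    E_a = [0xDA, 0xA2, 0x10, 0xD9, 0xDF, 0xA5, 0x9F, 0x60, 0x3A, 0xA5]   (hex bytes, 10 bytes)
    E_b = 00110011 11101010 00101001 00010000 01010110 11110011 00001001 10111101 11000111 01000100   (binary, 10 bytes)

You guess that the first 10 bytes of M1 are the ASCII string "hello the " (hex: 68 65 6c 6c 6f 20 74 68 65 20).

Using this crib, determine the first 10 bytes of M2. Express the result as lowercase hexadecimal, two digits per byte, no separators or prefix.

812d55a5e676e2b598c1

First, E_a ⊕ E_b = (M1 ⊕ K) ⊕ (M2 ⊕ K) = M1 ⊕ M2, so the key drops out. Then M2 = (M1 ⊕ M2) ⊕ M1 over the first 10 bytes.
byte 0: (da ⊕ 33) ⊕ 68 = e9 ⊕ 68 = 81
byte 1: (a2 ⊕ ea) ⊕ 65 = 48 ⊕ 65 = 2d
byte 2: (10 ⊕ 29) ⊕ 6c = 39 ⊕ 6c = 55
byte 3: (d9 ⊕ 10) ⊕ 6c = c9 ⊕ 6c = a5
byte 4: (df ⊕ 56) ⊕ 6f = 89 ⊕ 6f = e6
byte 5: (a5 ⊕ f3) ⊕ 20 = 56 ⊕ 20 = 76
byte 6: (9f ⊕ 09) ⊕ 74 = 96 ⊕ 74 = e2
byte 7: (60 ⊕ bd) ⊕ 68 = dd ⊕ 68 = b5
byte 8: (3a ⊕ c7) ⊕ 65 = fd ⊕ 65 = 98
byte 9: (a5 ⊕ 44) ⊕ 20 = e1 ⊕ 20 = c1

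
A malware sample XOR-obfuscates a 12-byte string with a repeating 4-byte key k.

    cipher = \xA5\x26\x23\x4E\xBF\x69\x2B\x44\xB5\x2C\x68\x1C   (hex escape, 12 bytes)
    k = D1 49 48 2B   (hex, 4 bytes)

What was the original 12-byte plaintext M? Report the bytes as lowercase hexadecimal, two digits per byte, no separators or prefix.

The 4-byte key repeats, so the effective keystream is d1 49 48 2b d1 49 48 2b d1 49 48 2b.
byte 0: 10100101 ^ 11010001 = 01110100
byte 1: 00100110 ^ 01001001 = 01101111
byte 2: 00100011 ^ 01001000 = 01101011
byte 3: 01001110 ^ 00101011 = 01100101
byte 4: 10111111 ^ 11010001 = 01101110
byte 5: 01101001 ^ 01001001 = 00100000
byte 6: 00101011 ^ 01001000 = 01100011
byte 7: 01000100 ^ 00101011 = 01101111
byte 8: 10110101 ^ 11010001 = 01100100
byte 9: 00101100 ^ 01001001 = 01100101
byte 10: 01101000 ^ 01001000 = 00100000
byte 11: 00011100 ^ 00101011 = 00110111

746f6b656e20636f64652037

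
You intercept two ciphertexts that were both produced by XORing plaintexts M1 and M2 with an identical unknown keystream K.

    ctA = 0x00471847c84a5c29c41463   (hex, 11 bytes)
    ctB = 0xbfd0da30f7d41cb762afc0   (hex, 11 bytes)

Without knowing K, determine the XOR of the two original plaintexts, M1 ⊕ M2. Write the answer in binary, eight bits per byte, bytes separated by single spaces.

ctA ⊕ ctB = (M1 ⊕ K) ⊕ (M2 ⊕ K) = M1 ⊕ M2 — the shared key cancels under XOR.
00 ^ bf = bf
47 ^ d0 = 97
18 ^ da = c2
47 ^ 30 = 77
c8 ^ f7 = 3f
4a ^ d4 = 9e
5c ^ 1c = 40
29 ^ b7 = 9e
c4 ^ 62 = a6
14 ^ af = bb
63 ^ c0 = a3

10111111 10010111 11000010 01110111 00111111 10011110 01000000 10011110 10100110 10111011 10100011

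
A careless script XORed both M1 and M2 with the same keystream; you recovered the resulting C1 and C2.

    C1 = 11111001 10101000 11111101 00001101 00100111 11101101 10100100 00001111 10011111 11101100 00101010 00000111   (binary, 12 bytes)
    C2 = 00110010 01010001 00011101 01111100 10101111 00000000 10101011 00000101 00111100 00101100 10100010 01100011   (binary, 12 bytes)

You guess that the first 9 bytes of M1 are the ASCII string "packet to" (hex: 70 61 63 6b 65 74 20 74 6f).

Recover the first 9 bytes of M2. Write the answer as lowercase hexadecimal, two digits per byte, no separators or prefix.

bb98831aed992f7ecc

First, C1 ⊕ C2 = (M1 ⊕ K) ⊕ (M2 ⊕ K) = M1 ⊕ M2, so the key drops out. Then M2 = (M1 ⊕ M2) ⊕ M1 over the first 9 bytes.
byte 0: (f9 xor 32) xor 70 = cb xor 70 = bb
byte 1: (a8 xor 51) xor 61 = f9 xor 61 = 98
byte 2: (fd xor 1d) xor 63 = e0 xor 63 = 83
byte 3: (0d xor 7c) xor 6b = 71 xor 6b = 1a
byte 4: (27 xor af) xor 65 = 88 xor 65 = ed
byte 5: (ed xor 00) xor 74 = ed xor 74 = 99
byte 6: (a4 xor ab) xor 20 = 0f xor 20 = 2f
byte 7: (0f xor 05) xor 74 = 0a xor 74 = 7e
byte 8: (9f xor 3c) xor 6f = a3 xor 6f = cc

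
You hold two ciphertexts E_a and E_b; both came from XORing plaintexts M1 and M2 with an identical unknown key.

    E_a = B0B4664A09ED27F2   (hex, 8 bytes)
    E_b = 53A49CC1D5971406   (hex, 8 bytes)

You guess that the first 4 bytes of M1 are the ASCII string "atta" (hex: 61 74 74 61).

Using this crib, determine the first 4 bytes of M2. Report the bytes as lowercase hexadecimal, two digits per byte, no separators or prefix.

First, E_a ⊕ E_b = (M1 ⊕ K) ⊕ (M2 ⊕ K) = M1 ⊕ M2, so the key drops out. Then M2 = (M1 ⊕ M2) ⊕ M1 over the first 4 bytes.
byte 0: (b0 XOR 53) XOR 61 = e3 XOR 61 = 82
byte 1: (b4 XOR a4) XOR 74 = 10 XOR 74 = 64
byte 2: (66 XOR 9c) XOR 74 = fa XOR 74 = 8e
byte 3: (4a XOR c1) XOR 61 = 8b XOR 61 = ea

82648eea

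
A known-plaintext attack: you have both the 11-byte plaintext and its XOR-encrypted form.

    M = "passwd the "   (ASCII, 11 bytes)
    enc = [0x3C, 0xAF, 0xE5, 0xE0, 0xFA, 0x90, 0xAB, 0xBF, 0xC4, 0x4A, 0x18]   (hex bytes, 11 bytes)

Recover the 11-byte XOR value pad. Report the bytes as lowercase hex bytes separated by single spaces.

4c ce 96 93 8d f4 8b cb ac 2f 38

Since enc = M ⊕ pad, XORing both sides with M gives pad = M ⊕ enc.
70 xor 3c = 4c
61 xor af = ce
73 xor e5 = 96
73 xor e0 = 93
77 xor fa = 8d
64 xor 90 = f4
20 xor ab = 8b
74 xor bf = cb
68 xor c4 = ac
65 xor 4a = 2f
20 xor 18 = 38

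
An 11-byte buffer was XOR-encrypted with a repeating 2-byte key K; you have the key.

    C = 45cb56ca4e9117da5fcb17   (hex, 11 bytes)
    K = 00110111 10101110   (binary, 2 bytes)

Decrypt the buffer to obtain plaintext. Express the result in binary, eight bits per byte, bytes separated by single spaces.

01110010 01100101 01100001 01100100 01111001 00111111 00100000 01110100 01101000 01100101 00100000

The 2-byte key repeats, so the effective keystream is 37 ae 37 ae 37 ae 37 ae 37 ae 37.
byte 0: 45 xor 37 = 72
byte 1: cb xor ae = 65
byte 2: 56 xor 37 = 61
byte 3: ca xor ae = 64
byte 4: 4e xor 37 = 79
byte 5: 91 xor ae = 3f
byte 6: 17 xor 37 = 20
byte 7: da xor ae = 74
byte 8: 5f xor 37 = 68
byte 9: cb xor ae = 65
byte 10: 17 xor 37 = 20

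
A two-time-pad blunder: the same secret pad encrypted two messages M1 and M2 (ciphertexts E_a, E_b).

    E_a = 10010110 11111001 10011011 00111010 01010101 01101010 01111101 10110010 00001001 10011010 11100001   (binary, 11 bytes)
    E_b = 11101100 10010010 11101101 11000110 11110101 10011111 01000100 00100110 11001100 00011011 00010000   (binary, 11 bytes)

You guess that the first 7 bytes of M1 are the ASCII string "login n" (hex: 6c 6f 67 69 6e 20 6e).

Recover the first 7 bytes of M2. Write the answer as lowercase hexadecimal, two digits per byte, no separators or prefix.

First, E_a ⊕ E_b = (M1 ⊕ K) ⊕ (M2 ⊕ K) = M1 ⊕ M2, so the key drops out. Then M2 = (M1 ⊕ M2) ⊕ M1 over the first 7 bytes.
byte 0: (96 xor ec) xor 6c = 7a xor 6c = 16
byte 1: (f9 xor 92) xor 6f = 6b xor 6f = 04
byte 2: (9b xor ed) xor 67 = 76 xor 67 = 11
byte 3: (3a xor c6) xor 69 = fc xor 69 = 95
byte 4: (55 xor f5) xor 6e = a0 xor 6e = ce
byte 5: (6a xor 9f) xor 20 = f5 xor 20 = d5
byte 6: (7d xor 44) xor 6e = 39 xor 6e = 57

16041195ced557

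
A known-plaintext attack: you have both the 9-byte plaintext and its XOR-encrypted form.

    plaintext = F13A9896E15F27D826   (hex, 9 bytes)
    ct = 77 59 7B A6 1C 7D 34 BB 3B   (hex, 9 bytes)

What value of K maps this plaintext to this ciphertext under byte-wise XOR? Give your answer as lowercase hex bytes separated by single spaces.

86 63 e3 30 fd 22 13 63 1d

Since ct = plaintext ⊕ K, XORing both sides with plaintext gives K = plaintext ⊕ ct.
f1 xor 77 = 86
3a xor 59 = 63
98 xor 7b = e3
96 xor a6 = 30
e1 xor 1c = fd
5f xor 7d = 22
27 xor 34 = 13
d8 xor bb = 63
26 xor 3b = 1d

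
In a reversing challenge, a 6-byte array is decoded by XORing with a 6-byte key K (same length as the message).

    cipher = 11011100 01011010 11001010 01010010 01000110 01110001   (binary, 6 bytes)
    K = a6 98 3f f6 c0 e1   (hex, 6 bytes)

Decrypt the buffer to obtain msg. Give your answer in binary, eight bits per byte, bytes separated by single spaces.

01111010 11000010 11110101 10100100 10000110 10010000

dc ⊕ a6 = 7a
5a ⊕ 98 = c2
ca ⊕ 3f = f5
52 ⊕ f6 = a4
46 ⊕ c0 = 86
71 ⊕ e1 = 90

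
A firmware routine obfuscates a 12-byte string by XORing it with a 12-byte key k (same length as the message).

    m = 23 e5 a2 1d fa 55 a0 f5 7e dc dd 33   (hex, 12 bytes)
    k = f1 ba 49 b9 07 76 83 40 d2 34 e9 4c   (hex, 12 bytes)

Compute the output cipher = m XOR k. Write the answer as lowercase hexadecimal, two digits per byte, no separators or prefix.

d25feba4fd2323b5ace8347f

XOR is its own inverse, so applying the key byte-wise gives the result directly.
23 ⊕ f1 = d2
e5 ⊕ ba = 5f
a2 ⊕ 49 = eb
1d ⊕ b9 = a4
fa ⊕ 07 = fd
55 ⊕ 76 = 23
a0 ⊕ 83 = 23
f5 ⊕ 40 = b5
7e ⊕ d2 = ac
dc ⊕ 34 = e8
dd ⊕ e9 = 34
33 ⊕ 4c = 7f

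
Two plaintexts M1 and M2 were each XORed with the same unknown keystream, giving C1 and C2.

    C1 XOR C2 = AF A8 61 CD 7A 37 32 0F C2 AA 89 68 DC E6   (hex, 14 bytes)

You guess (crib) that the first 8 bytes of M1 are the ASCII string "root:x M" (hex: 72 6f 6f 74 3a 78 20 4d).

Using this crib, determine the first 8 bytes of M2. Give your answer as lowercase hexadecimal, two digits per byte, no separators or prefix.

Since C1 ⊕ C2 = M1 ⊕ M2, XORing with the guessed M1 bytes yields the corresponding M2 bytes: M2 = (C1 ⊕ C2) ⊕ M1.
af ⊕ 72 = dd
a8 ⊕ 6f = c7
61 ⊕ 6f = 0e
cd ⊕ 74 = b9
7a ⊕ 3a = 40
37 ⊕ 78 = 4f
32 ⊕ 20 = 12
0f ⊕ 4d = 42

ddc70eb9404f1242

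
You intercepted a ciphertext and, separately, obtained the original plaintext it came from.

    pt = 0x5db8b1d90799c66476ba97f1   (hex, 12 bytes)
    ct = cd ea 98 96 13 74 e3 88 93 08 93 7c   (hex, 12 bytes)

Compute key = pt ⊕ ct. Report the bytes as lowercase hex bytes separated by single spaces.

Since ct = pt ⊕ key, XORing both sides with pt gives key = pt ⊕ ct.
 93 XOR 205 = 144
184 XOR 234 =  82
177 XOR 152 =  41
217 XOR 150 =  79
  7 XOR  19 =  20
153 XOR 116 = 237
198 XOR 227 =  37
100 XOR 136 = 236
118 XOR 147 = 229
186 XOR   8 = 178
151 XOR 147 =   4
241 XOR 124 = 141

90 52 29 4f 14 ed 25 ec e5 b2 04 8d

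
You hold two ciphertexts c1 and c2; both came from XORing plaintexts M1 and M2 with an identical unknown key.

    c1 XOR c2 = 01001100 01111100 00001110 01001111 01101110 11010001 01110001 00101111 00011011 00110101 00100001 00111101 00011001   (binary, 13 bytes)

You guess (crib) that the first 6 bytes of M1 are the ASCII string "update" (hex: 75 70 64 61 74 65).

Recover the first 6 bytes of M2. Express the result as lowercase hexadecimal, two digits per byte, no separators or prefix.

390c6a2e1ab4

Since c1 ⊕ c2 = M1 ⊕ M2, XORing with the guessed M1 bytes yields the corresponding M2 bytes: M2 = (c1 ⊕ c2) ⊕ M1.
4c ⊕ 75 = 39
7c ⊕ 70 = 0c
0e ⊕ 64 = 6a
4f ⊕ 61 = 2e
6e ⊕ 74 = 1a
d1 ⊕ 65 = b4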